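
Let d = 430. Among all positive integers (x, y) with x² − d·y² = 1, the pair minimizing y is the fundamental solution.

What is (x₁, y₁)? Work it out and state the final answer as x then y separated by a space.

2862251 138030

[20; 1,2,1,3,1,…,2,1,40] for √430; ℓ=14 ⇒ convergent index 13
k=0  a_k=20  p_k/q_k = 20/1
…
k=2  a_k=2  p_k/q_k = 62/3
…
k=7  a_k=8  p_k/q_k = 21794/1051
k=8  a_k=6  p_k/q_k = 133439/6435
…
k=11  a_k=1  p_k/q_k = 754371/36379
k=12  a_k=2  p_k/q_k = 2107880/101651
k=13  a_k=1  p_k/q_k = 2862251/138030
(x₁, y₁) = (2862251, 138030);  2862251² − 430·138030² = 1 ✓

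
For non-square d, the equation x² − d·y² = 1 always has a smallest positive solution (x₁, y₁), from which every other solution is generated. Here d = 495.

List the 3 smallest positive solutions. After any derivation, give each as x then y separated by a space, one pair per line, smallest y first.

89 4
15841 712
2819609 126732

√495 → a₀=22, period (4,44); ℓ=2 even so k=1
k=0  a_k=22  p_k/q_k = 22/1
k=1  a_k=4  p_k/q_k = 89/4
→ (89, 4).  Check: 89²=7921, 495·4²=7920, difference 1.
k=2:  x_2 = 89·89+495·4·4 = 15841,  y_2 = 89·4+4·89 = 712
k=3:  x_3 = 89·15841+495·4·712 = 2819609,  y_3 = 89·712+4·15841 = 126732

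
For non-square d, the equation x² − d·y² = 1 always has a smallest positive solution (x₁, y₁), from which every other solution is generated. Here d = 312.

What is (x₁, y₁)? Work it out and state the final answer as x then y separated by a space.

53 3

√312 = [17; 1,1,1,34, …], period ℓ=4 (even) → k=3
i=0: a=17 ⇒ p=17, q=1
…
i=2: a=1 ⇒ p=35, q=2
i=3: a=1 ⇒ p=53, q=3
(x₁, y₁) = (53, 3);  53² − 312·3² = 1 ✓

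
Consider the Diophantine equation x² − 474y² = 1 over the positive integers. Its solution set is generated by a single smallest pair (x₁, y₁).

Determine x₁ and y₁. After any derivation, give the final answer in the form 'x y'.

193549 8890

√474 = [21; 1,3,2,1,1,…,3,1,42, …], period ℓ=14 (even) → k=13
a_0=21:  p_0=21·1+0=21,  q_0=21·0+1=1
a_1=1:  p_1=1·21+1=22,  q_1=1·1+0=1
a_2=3:  p_2=3·22+21=87,  q_2=3·1+1=4
a_3=2:  p_3=2·87+22=196,  q_3=2·4+1=9
a_4=1:  p_4=1·196+87=283,  q_4=1·9+4=13
…
a_6=1:  p_6=1·479+283=762,  q_6=1·22+13=35
a_7=6:  p_7=6·762+479=5051,  q_7=6·35+22=232
a_8=1:  p_8=1·5051+762=5813,  q_8=1·232+35=267
a_9=1:  p_9=1·5813+5051=10864,  q_9=1·267+232=499
a_10=1:  p_10=1·10864+5813=16677,  q_10=1·499+267=766
a_11=2:  p_11=2·16677+10864=44218,  q_11=2·766+499=2031
a_12=3:  p_12=3·44218+16677=149331,  q_12=3·2031+766=6859
a_13=1:  p_13=1·149331+44218=193549,  q_13=1·6859+2031=8890
fundamental: x₁=193549, y₁=8890  (since 37461215401 − 474·79032100 = 1)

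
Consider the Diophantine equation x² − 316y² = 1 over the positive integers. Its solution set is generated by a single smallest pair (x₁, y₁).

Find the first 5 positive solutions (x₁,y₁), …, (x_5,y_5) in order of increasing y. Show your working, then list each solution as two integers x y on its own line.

12799 720
327628801 18430560
8386642035199 471785474160
214681262489395201 12076764549117120
5495410948816896319999 309141018456514563600

√316 = [17; 1,3,2,8,2,3,1,34, …], period ℓ=8 (even) → k=7
k=0  a_k=17  p_k/q_k = 17/1
…
k=4  a_k=8  p_k/q_k = 1351/76
k=5  a_k=2  p_k/q_k = 2862/161
k=6  a_k=3  p_k/q_k = 9937/559
k=7  a_k=1  p_k/q_k = 12799/720
(x₁, y₁) = (12799, 720);  12799² − 316·720² = 1 ✓
(12799+720√316)^2 = 327628801 + 18430560√316
(12799+720√316)^3 = 8386642035199 + 471785474160√316
(12799+720√316)^4 = 214681262489395201 + 12076764549117120√316
(12799+720√316)^5 = 5495410948816896319999 + 309141018456514563600√316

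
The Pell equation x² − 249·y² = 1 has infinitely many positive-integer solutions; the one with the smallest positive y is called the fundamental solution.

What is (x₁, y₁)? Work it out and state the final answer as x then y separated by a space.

√249 = [15; 1,3,1,1,5,…,3,1,30, …], period ℓ=16 (even) → k=15
a_0=15:  p_0=15·1+0=15,  q_0=15·0+1=1
a_1=1:  p_1=1·15+1=16,  q_1=1·1+0=1
…
a_3=1:  p_3=1·63+16=79,  q_3=1·4+1=5
…
a_5=5:  p_5=5·142+79=789,  q_5=5·9+5=50
a_6=1:  p_6=1·789+142=931,  q_6=1·50+9=59
a_7=3:  p_7=3·931+789=3582,  q_7=3·59+50=227
…
a_10=1:  p_10=1·113835+36751=150586,  q_10=1·7214+2329=9543
a_11=5:  p_11=5·150586+113835=866765,  q_11=5·9543+7214=54929
a_12=1:  p_12=1·866765+150586=1017351,  q_12=1·54929+9543=64472
…
a_14=3:  p_14=3·1884116+1017351=6669699,  q_14=3·119401+64472=422675
a_15=1:  p_15=1·6669699+1884116=8553815,  q_15=1·422675+119401=542076
(x₁, y₁) = (8553815, 542076);  8553815² − 249·542076² = 1 ✓

8553815 542076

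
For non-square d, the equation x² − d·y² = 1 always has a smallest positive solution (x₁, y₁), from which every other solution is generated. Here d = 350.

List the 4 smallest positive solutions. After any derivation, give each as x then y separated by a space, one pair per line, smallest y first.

√350 → a₀=18, period (1,2,2,2,1,36); ℓ=6 even so k=5
a_0=18:  p_0=18·1+0=18,  q_0=18·0+1=1
…
a_2=2:  p_2=2·19+18=56,  q_2=2·1+1=3
a_3=2:  p_3=2·56+19=131,  q_3=2·3+1=7
a_4=2:  p_4=2·131+56=318,  q_4=2·7+3=17
a_5=1:  p_5=1·318+131=449,  q_5=1·17+7=24
(x₁, y₁) = (449, 24);  449² − 350·24² = 1 ✓
n=2: (449,24)∘(449,24) = (449·449+350·24·24, 449·24+24·449) = (403201,21552)
n=3: (403201,21552)∘(449,24) = (449·403201+350·24·21552, 449·21552+24·403201) = (362074049,19353672)
n=4: (362074049,19353672)∘(449,24) = (449·362074049+350·24·19353672, 449·19353672+24·362074049) = (325142092801,17379575904)

449 24
403201 21552
362074049 19353672
325142092801 17379575904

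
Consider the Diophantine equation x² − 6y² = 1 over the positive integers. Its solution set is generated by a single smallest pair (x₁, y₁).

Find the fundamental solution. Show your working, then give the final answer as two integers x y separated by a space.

√6 = [2; 2,4, …], period ℓ=2 (even) → k=1
a_0=2:  p_0=2·1+0=2,  q_0=2·0+1=1
a_1=2:  p_1=2·2+1=5,  q_1=2·1+0=2
→ (5, 2).  Check: 5²=25, 6·2²=24, difference 1.

5 2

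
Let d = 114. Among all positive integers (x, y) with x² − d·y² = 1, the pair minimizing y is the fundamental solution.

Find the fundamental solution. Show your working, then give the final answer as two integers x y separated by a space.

1025 96

d=114: √d = [10; 1,2,10,2,1,20] (ℓ=6, even), read p_5/q_5
a_0=10:  p_0=10·1+0=10,  q_0=10·0+1=1
a_1=1:  p_1=1·10+1=11,  q_1=1·1+0=1
a_2=2:  p_2=2·11+10=32,  q_2=2·1+1=3
…
a_4=2:  p_4=2·331+32=694,  q_4=2·31+3=65
a_5=1:  p_5=1·694+331=1025,  q_5=1·65+31=96
→ (1025, 96).  Check: 1025²=1050625, 114·96²=1050624, difference 1.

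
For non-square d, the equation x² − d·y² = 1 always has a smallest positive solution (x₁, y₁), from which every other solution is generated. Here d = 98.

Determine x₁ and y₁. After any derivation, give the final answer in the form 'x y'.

√98 = [9; 1,8,1,18, …], period ℓ=4 (even) → k=3
a_0=9:  p_0=9·1+0=9,  q_0=9·0+1=1
a_1=1:  p_1=1·9+1=10,  q_1=1·1+0=1
a_2=8:  p_2=8·10+9=89,  q_2=8·1+1=9
a_3=1:  p_3=1·89+10=99,  q_3=1·9+1=10
→ (99, 10).  Check: 99²=9801, 98·10²=9800, difference 1.

99 10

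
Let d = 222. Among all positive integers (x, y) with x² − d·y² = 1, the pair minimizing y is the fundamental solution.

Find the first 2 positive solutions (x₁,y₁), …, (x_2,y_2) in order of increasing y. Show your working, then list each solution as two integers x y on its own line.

[14; 1,8,1,28] for √222; ℓ=4 ⇒ convergent index 3
k=0  a_k=14  p_k/q_k = 14/1
…
k=2  a_k=8  p_k/q_k = 134/9
k=3  a_k=1  p_k/q_k = 149/10
fundamental: x₁=149, y₁=10  (since 22201 − 222·100 = 1)
n=2: (149,10)∘(149,10) = (149·149+222·10·10, 149·10+10·149) = (44401,2980)

149 10
44401 2980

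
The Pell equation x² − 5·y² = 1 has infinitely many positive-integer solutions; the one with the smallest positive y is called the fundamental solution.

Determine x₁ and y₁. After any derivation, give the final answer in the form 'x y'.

√5 → a₀=2, period (4); ℓ=1 odd so k=1
i=0: a=2 ⇒ p=2, q=1
i=1: a=4 ⇒ p=9, q=4
fundamental: x₁=9, y₁=4  (since 81 − 5·16 = 1)

9 4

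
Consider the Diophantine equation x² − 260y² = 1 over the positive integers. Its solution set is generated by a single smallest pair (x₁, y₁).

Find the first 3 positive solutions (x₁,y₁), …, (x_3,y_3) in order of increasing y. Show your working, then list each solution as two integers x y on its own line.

129 8
33281 2064
8586369 532504

√260 → a₀=16, period (8,32); ℓ=2 even so k=1
i=0: a=16 ⇒ p=16, q=1
i=1: a=8 ⇒ p=129, q=8
(x₁, y₁) = (129, 8);  129² − 260·8² = 1 ✓
n=2: (129,8)∘(129,8) = (129·129+260·8·8, 129·8+8·129) = (33281,2064)
n=3: (33281,2064)∘(129,8) = (129·33281+260·8·2064, 129·2064+8·33281) = (8586369,532504)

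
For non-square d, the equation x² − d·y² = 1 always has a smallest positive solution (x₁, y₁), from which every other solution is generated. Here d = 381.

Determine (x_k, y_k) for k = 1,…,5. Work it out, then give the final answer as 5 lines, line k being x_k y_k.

1015 52
2060449 105560
4182710455 214286748
8490900163201 435001992880
17236523148587575 883053831259652

d=381: √d = [19; 1,1,12,1,1,38] (ℓ=6, even), read p_5/q_5
i=0: a=19 ⇒ p=19, q=1
i=1: a=1 ⇒ p=20, q=1
…
i=4: a=1 ⇒ p=527, q=27
i=5: a=1 ⇒ p=1015, q=52
fundamental: x₁=1015, y₁=52  (since 1030225 − 381·2704 = 1)
n=2: (1015,52)∘(1015,52) = (1015·1015+381·52·52, 1015·52+52·1015) = (2060449,105560)
n=3: (2060449,105560)∘(1015,52) = (1015·2060449+381·52·105560, 1015·105560+52·2060449) = (4182710455,214286748)
n=4: (4182710455,214286748)∘(1015,52) = (1015·4182710455+381·52·214286748, 1015·214286748+52·4182710455) = (8490900163201,435001992880)
n=5: (8490900163201,435001992880)∘(1015,52) = (1015·8490900163201+381·52·435001992880, 1015·435001992880+52·8490900163201) = (17236523148587575,883053831259652)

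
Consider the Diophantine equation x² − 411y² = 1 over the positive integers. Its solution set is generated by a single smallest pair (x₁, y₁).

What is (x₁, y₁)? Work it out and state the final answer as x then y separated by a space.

49730 2453

√411 → a₀=20, period (3,1,1,1,19,1,1,1,3,40); ℓ=10 even so k=9
a_0=20:  p_0=20·1+0=20,  q_0=20·0+1=1
…
a_5=19:  p_5=19·223+142=4379,  q_5=19·11+7=216
…
a_7=1:  p_7=1·4602+4379=8981,  q_7=1·227+216=443
a_8=1:  p_8=1·8981+4602=13583,  q_8=1·443+227=670
a_9=3:  p_9=3·13583+8981=49730,  q_9=3·670+443=2453
→ (49730, 2453).  Check: 49730²=2473072900, 411·2453²=2473072899, difference 1.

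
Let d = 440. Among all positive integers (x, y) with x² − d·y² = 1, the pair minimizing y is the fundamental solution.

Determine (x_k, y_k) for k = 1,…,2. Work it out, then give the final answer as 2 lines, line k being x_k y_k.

d=440: √d = [20; 1,40] (ℓ=2, even), read p_1/q_1
a_0=20:  p_0=20·1+0=20,  q_0=20·0+1=1
a_1=1:  p_1=1·20+1=21,  q_1=1·1+0=1
(x₁, y₁) = (21, 1);  21² − 440·1² = 1 ✓
k=2:  x_2 = 21·21+440·1·1 = 881,  y_2 = 21·1+1·21 = 42

21 1
881 42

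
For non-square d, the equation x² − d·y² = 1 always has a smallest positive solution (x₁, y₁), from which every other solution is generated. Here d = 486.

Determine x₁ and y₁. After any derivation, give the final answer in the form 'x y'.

485 22

√486 → a₀=22, period (22,44); ℓ=2 even so k=1
k=0  a_k=22  p_k/q_k = 22/1
k=1  a_k=22  p_k/q_k = 485/22
(x₁, y₁) = (485, 22);  485² − 486·22² = 1 ✓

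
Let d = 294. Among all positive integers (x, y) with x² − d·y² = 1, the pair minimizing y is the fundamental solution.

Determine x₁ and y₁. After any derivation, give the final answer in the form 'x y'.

4801 280

√294 = [17; 6,1,4,1,6,34, …], period ℓ=6 (even) → k=5
a_0=17:  p_0=17·1+0=17,  q_0=17·0+1=1
…
a_2=1:  p_2=1·103+17=120,  q_2=1·6+1=7
a_3=4:  p_3=4·120+103=583,  q_3=4·7+6=34
a_4=1:  p_4=1·583+120=703,  q_4=1·34+7=41
a_5=6:  p_5=6·703+583=4801,  q_5=6·41+34=280
(x₁, y₁) = (4801, 280);  4801² − 294·280² = 1 ✓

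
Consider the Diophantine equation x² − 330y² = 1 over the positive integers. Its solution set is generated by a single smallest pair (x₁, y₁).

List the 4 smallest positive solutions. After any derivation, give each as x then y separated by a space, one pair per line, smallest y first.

109 6
23761 1308
5179789 285138
1129170241 62158776

[18; 6,36] for √330; ℓ=2 ⇒ convergent index 1
i=0: a=18 ⇒ p=18, q=1
i=1: a=6 ⇒ p=109, q=6
(x₁, y₁) = (109, 6);  109² − 330·6² = 1 ✓
(109+6√330)^2 = 23761 + 1308√330
(109+6√330)^3 = 5179789 + 285138√330
(109+6√330)^4 = 1129170241 + 62158776√330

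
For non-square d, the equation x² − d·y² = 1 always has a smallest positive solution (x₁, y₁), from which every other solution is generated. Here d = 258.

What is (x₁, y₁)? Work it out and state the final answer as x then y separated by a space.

d=258: √d = [16; 16,32] (ℓ=2, even), read p_1/q_1
k=0  a_k=16  p_k/q_k = 16/1
k=1  a_k=16  p_k/q_k = 257/16
fundamental: x₁=257, y₁=16  (since 66049 − 258·256 = 1)

257 16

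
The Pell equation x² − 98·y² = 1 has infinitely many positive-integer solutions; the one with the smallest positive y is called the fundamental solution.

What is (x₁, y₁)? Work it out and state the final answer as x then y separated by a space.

√98 = [9; 1,8,1,18, …], period ℓ=4 (even) → k=3
k=0  a_k=9  p_k/q_k = 9/1
…
k=2  a_k=8  p_k/q_k = 89/9
k=3  a_k=1  p_k/q_k = 99/10
fundamental: x₁=99, y₁=10  (since 9801 − 98·100 = 1)

99 10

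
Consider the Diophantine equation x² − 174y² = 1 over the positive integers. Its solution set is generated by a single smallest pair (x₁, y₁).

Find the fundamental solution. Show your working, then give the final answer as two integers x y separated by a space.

1451 110

√174 → a₀=13, period (5,4,5,26); ℓ=4 even so k=3
i=0: a=13 ⇒ p=13, q=1
…
i=2: a=4 ⇒ p=277, q=21
i=3: a=5 ⇒ p=1451, q=110
(x₁, y₁) = (1451, 110);  1451² − 174·110² = 1 ✓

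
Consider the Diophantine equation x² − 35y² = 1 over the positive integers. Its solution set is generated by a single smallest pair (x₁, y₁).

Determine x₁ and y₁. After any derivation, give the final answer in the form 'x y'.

6 1

d=35: √d = [5; 1,10] (ℓ=2, even), read p_1/q_1
k=0  a_k=5  p_k/q_k = 5/1
k=1  a_k=1  p_k/q_k = 6/1
(x₁, y₁) = (6, 1);  6² − 35·1² = 1 ✓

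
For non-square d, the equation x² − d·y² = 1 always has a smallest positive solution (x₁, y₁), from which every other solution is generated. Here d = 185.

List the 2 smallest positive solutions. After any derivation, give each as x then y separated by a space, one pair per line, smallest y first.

d=185: √d = [13; 1,1,1,1,26] (ℓ=5, odd), read p_9/q_9
k=0  a_k=13  p_k/q_k = 13/1
…
k=2  a_k=1  p_k/q_k = 27/2
…
k=4  a_k=1  p_k/q_k = 68/5
k=5  a_k=26  p_k/q_k = 1809/133
k=6  a_k=1  p_k/q_k = 1877/138
…
k=8  a_k=1  p_k/q_k = 5563/409
k=9  a_k=1  p_k/q_k = 9249/680
fundamental: x₁=9249, y₁=680  (since 85544001 − 185·462400 = 1)
k=2:  x_2 = 9249·9249+185·680·680 = 171088001,  y_2 = 9249·680+680·9249 = 12578640

9249 680
171088001 12578640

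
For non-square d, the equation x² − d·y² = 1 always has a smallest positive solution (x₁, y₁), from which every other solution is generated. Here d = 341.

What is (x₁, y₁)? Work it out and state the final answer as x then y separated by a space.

√341 = [18; 2,6,1,8,2,…,6,2,36, …], period ℓ=14 (even) → k=13
i=0: a=18 ⇒ p=18, q=1
i=1: a=2 ⇒ p=37, q=2
…
i=3: a=1 ⇒ p=277, q=15
…
i=5: a=2 ⇒ p=5189, q=281
…
i=7: a=2 ⇒ p=20479, q=1109
i=8: a=1 ⇒ p=28124, q=1523
i=9: a=2 ⇒ p=76727, q=4155
…
i=11: a=1 ⇒ p=718667, q=38918
i=12: a=6 ⇒ p=4953942, q=268271
i=13: a=2 ⇒ p=10626551, q=575460
fundamental: x₁=10626551, y₁=575460  (since 112923586155601 − 341·331154211600 = 1)

10626551 575460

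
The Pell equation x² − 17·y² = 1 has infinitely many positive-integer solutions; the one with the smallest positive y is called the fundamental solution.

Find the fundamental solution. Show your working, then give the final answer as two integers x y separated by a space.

√17 → a₀=4, period (8); ℓ=1 odd so k=1
k=0  a_k=4  p_k/q_k = 4/1
k=1  a_k=8  p_k/q_k = 33/8
fundamental: x₁=33, y₁=8  (since 1089 − 17·64 = 1)

33 8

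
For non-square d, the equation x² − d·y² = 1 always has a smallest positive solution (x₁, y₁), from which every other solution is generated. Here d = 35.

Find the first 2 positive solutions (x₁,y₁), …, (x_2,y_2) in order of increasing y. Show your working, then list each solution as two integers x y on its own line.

[5; 1,10] for √35; ℓ=2 ⇒ convergent index 1
i=0: a=5 ⇒ p=5, q=1
i=1: a=1 ⇒ p=6, q=1
(x₁, y₁) = (6, 1);  6² − 35·1² = 1 ✓
k=2:  x_2 = 6·6+35·1·1 = 71,  y_2 = 6·1+1·6 = 12

6 1
71 12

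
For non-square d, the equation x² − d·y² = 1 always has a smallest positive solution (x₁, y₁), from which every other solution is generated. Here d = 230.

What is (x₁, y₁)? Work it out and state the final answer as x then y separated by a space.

d=230: √d = [15; 6,30] (ℓ=2, even), read p_1/q_1
i=0: a=15 ⇒ p=15, q=1
i=1: a=6 ⇒ p=91, q=6
→ (91, 6).  Check: 91²=8281, 230·6²=8280, difference 1.

91 6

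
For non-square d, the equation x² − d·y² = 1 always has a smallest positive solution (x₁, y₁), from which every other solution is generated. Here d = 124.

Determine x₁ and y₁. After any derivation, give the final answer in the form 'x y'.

4620799 414960

√124 = [11; 7,2,1,1,1,…,2,7,22, …], period ℓ=16 (even) → k=15
k=0  a_k=11  p_k/q_k = 11/1
k=1  a_k=7  p_k/q_k = 78/7
k=2  a_k=2  p_k/q_k = 167/15
k=3  a_k=1  p_k/q_k = 245/22
k=4  a_k=1  p_k/q_k = 412/37
k=5  a_k=1  p_k/q_k = 657/59
…
k=7  a_k=1  p_k/q_k = 3040/273
k=8  a_k=4  p_k/q_k = 14543/1306
…
k=14  a_k=2  p_k/q_k = 626251/56239
k=15  a_k=7  p_k/q_k = 4620799/414960
fundamental: x₁=4620799, y₁=414960  (since 21351783398401 − 124·172191801600 = 1)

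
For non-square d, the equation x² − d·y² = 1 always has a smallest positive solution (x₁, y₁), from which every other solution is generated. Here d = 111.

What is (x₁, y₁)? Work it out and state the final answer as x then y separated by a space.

√111 = [10; 1,1,6,1,1,20, …], period ℓ=6 (even) → k=5
k=0  a_k=10  p_k/q_k = 10/1
…
k=3  a_k=6  p_k/q_k = 137/13
k=4  a_k=1  p_k/q_k = 158/15
k=5  a_k=1  p_k/q_k = 295/28
→ (295, 28).  Check: 295²=87025, 111·28²=87024, difference 1.

295 28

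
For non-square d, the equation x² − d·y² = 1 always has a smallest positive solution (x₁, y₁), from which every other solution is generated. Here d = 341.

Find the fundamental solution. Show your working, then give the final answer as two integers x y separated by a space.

10626551 575460

√341 = [18; 2,6,1,8,2,…,6,2,36, …], period ℓ=14 (even) → k=13
k=0  a_k=18  p_k/q_k = 18/1
k=1  a_k=2  p_k/q_k = 37/2
k=2  a_k=6  p_k/q_k = 240/13
k=3  a_k=1  p_k/q_k = 277/15
k=4  a_k=8  p_k/q_k = 2456/133
…
k=7  a_k=2  p_k/q_k = 20479/1109
…
k=11  a_k=1  p_k/q_k = 718667/38918
k=12  a_k=6  p_k/q_k = 4953942/268271
k=13  a_k=2  p_k/q_k = 10626551/575460
fundamental: x₁=10626551, y₁=575460  (since 112923586155601 − 341·331154211600 = 1)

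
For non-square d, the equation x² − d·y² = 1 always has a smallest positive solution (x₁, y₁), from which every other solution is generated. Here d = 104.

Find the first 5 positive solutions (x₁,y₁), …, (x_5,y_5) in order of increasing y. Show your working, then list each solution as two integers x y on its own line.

51 5
5201 510
530451 52015
54100801 5305020
5517751251 541060025

d=104: √d = [10; 5,20] (ℓ=2, even), read p_1/q_1
k=0  a_k=10  p_k/q_k = 10/1
k=1  a_k=5  p_k/q_k = 51/5
(x₁, y₁) = (51, 5);  51² − 104·5² = 1 ✓
(51+5√104)^2 = 5201 + 510√104
(51+5√104)^3 = 530451 + 52015√104
(51+5√104)^4 = 54100801 + 5305020√104
(51+5√104)^5 = 5517751251 + 541060025√104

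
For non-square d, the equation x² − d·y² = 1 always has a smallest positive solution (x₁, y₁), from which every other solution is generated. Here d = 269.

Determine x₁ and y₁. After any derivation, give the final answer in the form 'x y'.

d=269: √d = [16; 2,2,32] (ℓ=3, odd), read p_5/q_5
k=0  a_k=16  p_k/q_k = 16/1
k=1  a_k=2  p_k/q_k = 33/2
k=2  a_k=2  p_k/q_k = 82/5
k=3  a_k=32  p_k/q_k = 2657/162
k=4  a_k=2  p_k/q_k = 5396/329
k=5  a_k=2  p_k/q_k = 13449/820
→ (13449, 820).  Check: 13449²=180875601, 269·820²=180875600, difference 1.

13449 820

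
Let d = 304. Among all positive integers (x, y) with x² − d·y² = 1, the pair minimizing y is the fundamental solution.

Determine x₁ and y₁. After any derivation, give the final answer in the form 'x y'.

[17; 2,3,2,1,1,1,1,1,2,3,2,34] for √304; ℓ=12 ⇒ convergent index 11
i=0: a=17 ⇒ p=17, q=1
i=1: a=2 ⇒ p=35, q=2
i=2: a=3 ⇒ p=122, q=7
i=3: a=2 ⇒ p=279, q=16
i=4: a=1 ⇒ p=401, q=23
…
i=6: a=1 ⇒ p=1081, q=62
i=7: a=1 ⇒ p=1761, q=101
i=8: a=1 ⇒ p=2842, q=163
…
i=10: a=3 ⇒ p=25177, q=1444
i=11: a=2 ⇒ p=57799, q=3315
→ (57799, 3315).  Check: 57799²=3340724401, 304·3315²=3340724400, difference 1.

57799 3315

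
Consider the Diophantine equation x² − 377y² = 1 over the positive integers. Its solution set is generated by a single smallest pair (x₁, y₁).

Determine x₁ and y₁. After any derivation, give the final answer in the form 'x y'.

√377 → a₀=19, period (2,2,2,38); ℓ=4 even so k=3
k=0  a_k=19  p_k/q_k = 19/1
…
k=2  a_k=2  p_k/q_k = 97/5
k=3  a_k=2  p_k/q_k = 233/12
→ (233, 12).  Check: 233²=54289, 377·12²=54288, difference 1.

233 12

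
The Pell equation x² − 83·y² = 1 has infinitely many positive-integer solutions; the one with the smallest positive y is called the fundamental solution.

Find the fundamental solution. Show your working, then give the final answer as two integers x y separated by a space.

d=83: √d = [9; 9,18] (ℓ=2, even), read p_1/q_1
step 0: (9, 1)  from 9·(1,0) + (0,1)
step 1: (82, 9)  from 9·(9,1) + (1,0)
→ (82, 9).  Check: 82²=6724, 83·9²=6723, difference 1.

82 9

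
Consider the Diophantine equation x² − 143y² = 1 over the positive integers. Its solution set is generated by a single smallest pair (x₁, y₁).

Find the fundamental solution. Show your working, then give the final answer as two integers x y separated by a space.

[11; 1,22] for √143; ℓ=2 ⇒ convergent index 1
i=0: a=11 ⇒ p=11, q=1
i=1: a=1 ⇒ p=12, q=1
(x₁, y₁) = (12, 1);  12² − 143·1² = 1 ✓

12 1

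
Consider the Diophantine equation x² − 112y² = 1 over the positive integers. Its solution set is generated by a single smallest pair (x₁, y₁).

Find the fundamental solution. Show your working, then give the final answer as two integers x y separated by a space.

127 12

√112 → a₀=10, period (1,1,2,1,1,20); ℓ=6 even so k=5
a_0=10:  p_0=10·1+0=10,  q_0=10·0+1=1
a_1=1:  p_1=1·10+1=11,  q_1=1·1+0=1
a_2=1:  p_2=1·11+10=21,  q_2=1·1+1=2
…
a_4=1:  p_4=1·53+21=74,  q_4=1·5+2=7
a_5=1:  p_5=1·74+53=127,  q_5=1·7+5=12
(x₁, y₁) = (127, 12);  127² − 112·12² = 1 ✓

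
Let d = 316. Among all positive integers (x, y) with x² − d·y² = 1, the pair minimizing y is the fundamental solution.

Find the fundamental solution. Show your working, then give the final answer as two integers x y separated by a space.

12799 720

d=316: √d = [17; 1,3,2,8,2,3,1,34] (ℓ=8, even), read p_7/q_7
step 0: (17, 1)  from 17·(1,0) + (0,1)
step 1: (18, 1)  from 1·(17,1) + (1,0)
…
step 3: (160, 9)  from 2·(71,4) + (18,1)
step 4: (1351, 76)  from 8·(160,9) + (71,4)
step 5: (2862, 161)  from 2·(1351,76) + (160,9)
step 6: (9937, 559)  from 3·(2862,161) + (1351,76)
step 7: (12799, 720)  from 1·(9937,559) + (2862,161)
(x₁, y₁) = (12799, 720);  12799² − 316·720² = 1 ✓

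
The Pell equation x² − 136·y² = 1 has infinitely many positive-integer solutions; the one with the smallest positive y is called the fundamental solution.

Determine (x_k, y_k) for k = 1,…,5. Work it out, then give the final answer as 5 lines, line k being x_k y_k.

35 3
2449 210
171395 14697
11995201 1028580
839492675 71985903

[11; 1,1,1,22] for √136; ℓ=4 ⇒ convergent index 3
i=0: a=11 ⇒ p=11, q=1
…
i=2: a=1 ⇒ p=23, q=2
i=3: a=1 ⇒ p=35, q=3
fundamental: x₁=35, y₁=3  (since 1225 − 136·9 = 1)
k=2:  x_2 = 35·35+136·3·3 = 2449,  y_2 = 35·3+3·35 = 210
k=3:  x_3 = 35·2449+136·3·210 = 171395,  y_3 = 35·210+3·2449 = 14697
k=4:  x_4 = 35·171395+136·3·14697 = 11995201,  y_4 = 35·14697+3·171395 = 1028580
k=5:  x_5 = 35·11995201+136·3·1028580 = 839492675,  y_5 = 35·1028580+3·11995201 = 71985903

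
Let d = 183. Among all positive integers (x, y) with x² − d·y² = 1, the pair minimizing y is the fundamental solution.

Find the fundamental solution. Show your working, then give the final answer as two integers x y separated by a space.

[13; 1,1,8,1,1,26] for √183; ℓ=6 ⇒ convergent index 5
a_0=13:  p_0=13·1+0=13,  q_0=13·0+1=1
…
a_3=8:  p_3=8·27+14=230,  q_3=8·2+1=17
a_4=1:  p_4=1·230+27=257,  q_4=1·17+2=19
a_5=1:  p_5=1·257+230=487,  q_5=1·19+17=36
→ (487, 36).  Check: 487²=237169, 183·36²=237168, difference 1.

487 36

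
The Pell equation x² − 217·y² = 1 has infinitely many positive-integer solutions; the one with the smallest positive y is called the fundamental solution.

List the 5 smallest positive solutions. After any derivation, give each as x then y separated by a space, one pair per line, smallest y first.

3844063 260952
29553640695937 2006231855952
227212113429087499999 15424163293772565000
1746835356769087211376615937 118582910847096488831334048
13429890324095468173938627689764063 911680360039229116129595136549048

√217 → a₀=14, period (1,2,1,2,1,…,2,1,28); ℓ=16 even so k=15
k=0  a_k=14  p_k/q_k = 14/1
…
k=2  a_k=2  p_k/q_k = 44/3
…
k=7  a_k=9  p_k/q_k = 3668/249
…
k=11  a_k=1  p_k/q_k = 293381/19916
k=12  a_k=2  p_k/q_k = 740980/50301
k=13  a_k=1  p_k/q_k = 1034361/70217
k=14  a_k=2  p_k/q_k = 2809702/190735
k=15  a_k=1  p_k/q_k = 3844063/260952
fundamental: x₁=3844063, y₁=260952  (since 14776820347969 − 217·68095946304 = 1)
n=2: (3844063,260952)∘(3844063,260952) = (3844063·3844063+217·260952·260952, 3844063·260952+260952·3844063) = (29553640695937,2006231855952)
n=3: (29553640695937,2006231855952)∘(3844063,260952) = (3844063·29553640695937+217·260952·2006231855952, 3844063·2006231855952+260952·29553640695937) = (227212113429087499999,15424163293772565000)
n=4: (227212113429087499999,15424163293772565000)∘(3844063,260952) = (3844063·227212113429087499999+217·260952·15424163293772565000, 3844063·15424163293772565000+260952·227212113429087499999) = (1746835356769087211376615937,118582910847096488831334048)
n=5: (1746835356769087211376615937,118582910847096488831334048)∘(3844063,260952) = (3844063·1746835356769087211376615937+217·260952·118582910847096488831334048, 3844063·118582910847096488831334048+260952·1746835356769087211376615937) = (13429890324095468173938627689764063,911680360039229116129595136549048)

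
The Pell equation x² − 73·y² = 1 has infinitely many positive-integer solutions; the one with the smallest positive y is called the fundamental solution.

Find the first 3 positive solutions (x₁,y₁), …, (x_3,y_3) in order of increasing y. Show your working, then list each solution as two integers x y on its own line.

2281249 267000
10408194000001 1218186966000
47487364308614281249 5557975596000801000

[8; 1,1,5,5,1,1,16] for √73; ℓ=7 ⇒ convergent index 13
step 0: (8, 1)  from 8·(1,0) + (0,1)
step 1: (9, 1)  from 1·(8,1) + (1,0)
step 2: (17, 2)  from 1·(9,1) + (8,1)
step 3: (94, 11)  from 5·(17,2) + (9,1)
…
step 6: (1068, 125)  from 1·(581,68) + (487,57)
…
step 8: (18737, 2193)  from 1·(17669,2068) + (1068,125)
…
step 12: (1241008, 145249)  from 1·(1040241,121751) + (200767,23498)
step 13: (2281249, 267000)  from 1·(1241008,145249) + (1040241,121751)
(x₁, y₁) = (2281249, 267000);  2281249² − 73·267000² = 1 ✓
(x_2, y_2) = (2281249·2281249 + 73·267000·267000, 2281249·267000 + 267000·2281249) = (10408194000001, 1218186966000)
(x_3, y_3) = (2281249·10408194000001 + 73·267000·1218186966000, 2281249·1218186966000 + 267000·10408194000001) = (47487364308614281249, 5557975596000801000)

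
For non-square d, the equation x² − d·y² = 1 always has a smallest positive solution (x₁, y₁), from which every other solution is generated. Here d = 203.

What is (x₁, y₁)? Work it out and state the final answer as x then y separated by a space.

57 4

√203 → a₀=14, period (4,28); ℓ=2 even so k=1
step 0: (14, 1)  from 14·(1,0) + (0,1)
step 1: (57, 4)  from 4·(14,1) + (1,0)
fundamental: x₁=57, y₁=4  (since 3249 − 203·16 = 1)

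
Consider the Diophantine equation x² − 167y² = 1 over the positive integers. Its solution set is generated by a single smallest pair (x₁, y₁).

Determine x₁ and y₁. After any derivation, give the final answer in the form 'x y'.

168 13

d=167: √d = [12; 1,11,1,24] (ℓ=4, even), read p_3/q_3
step 0: (12, 1)  from 12·(1,0) + (0,1)
step 1: (13, 1)  from 1·(12,1) + (1,0)
step 2: (155, 12)  from 11·(13,1) + (12,1)
step 3: (168, 13)  from 1·(155,12) + (13,1)
fundamental: x₁=168, y₁=13  (since 28224 − 167·169 = 1)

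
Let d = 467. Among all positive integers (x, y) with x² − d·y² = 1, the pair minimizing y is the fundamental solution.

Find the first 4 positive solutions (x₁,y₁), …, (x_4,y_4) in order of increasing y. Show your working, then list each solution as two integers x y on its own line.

d=467: √d = [21; 1,1,1,1,3,…,1,1,42] (ℓ=14, even), read p_13/q_13
i=0: a=21 ⇒ p=21, q=1
…
i=2: a=1 ⇒ p=43, q=2
i=3: a=1 ⇒ p=65, q=3
…
i=6: a=3 ⇒ p=1275, q=59
i=7: a=21 ⇒ p=27164, q=1257
i=8: a=3 ⇒ p=82767, q=3830
i=9: a=3 ⇒ p=275465, q=12747
…
i=11: a=1 ⇒ p=633697, q=29324
i=12: a=1 ⇒ p=991929, q=45901
i=13: a=1 ⇒ p=1625626, q=75225
fundamental: x₁=1625626, y₁=75225  (since 2642659891876 − 467·5658800625 = 1)
n=2: (1625626,75225)∘(1625626,75225) = (1625626·1625626+467·75225·75225, 1625626·75225+75225·1625626) = (5285319783751,244575431700)
n=3: (5285319783751,244575431700)∘(1625626,75225) = (1625626·5285319783751+467·75225·244575431700, 1625626·244575431700+75225·5285319783751) = (17183906517558380626,795176361465413175)
n=4: (17183906517558380626,795176361465413175)∘(1625626,75225) = (1625626·17183906517558380626+467·75225·795176361465413175, 1625626·795176361465413175+75225·17183906517558380626) = (55869210433019434807260001,2585318735566902940613400)

1625626 75225
5285319783751 244575431700
17183906517558380626 795176361465413175
55869210433019434807260001 2585318735566902940613400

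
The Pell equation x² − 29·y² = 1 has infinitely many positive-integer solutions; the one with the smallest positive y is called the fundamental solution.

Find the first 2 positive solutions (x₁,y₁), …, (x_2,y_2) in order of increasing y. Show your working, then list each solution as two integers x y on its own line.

√29 = [5; 2,1,1,2,10, …], period ℓ=5 (odd) → k=9
a_0=5:  p_0=5·1+0=5,  q_0=5·0+1=1
a_1=2:  p_1=2·5+1=11,  q_1=2·1+0=2
…
a_4=2:  p_4=2·27+16=70,  q_4=2·5+3=13
a_5=10:  p_5=10·70+27=727,  q_5=10·13+5=135
…
a_8=1:  p_8=1·2251+1524=3775,  q_8=1·418+283=701
a_9=2:  p_9=2·3775+2251=9801,  q_9=2·701+418=1820
(x₁, y₁) = (9801, 1820);  9801² − 29·1820² = 1 ✓
(9801+1820√29)^2 = 192119201 + 35675640√29

9801 1820
192119201 35675640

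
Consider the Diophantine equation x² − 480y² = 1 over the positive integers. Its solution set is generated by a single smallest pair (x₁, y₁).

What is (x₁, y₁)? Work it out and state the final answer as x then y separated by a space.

√480 → a₀=21, period (1,9,1,42); ℓ=4 even so k=3
i=0: a=21 ⇒ p=21, q=1
i=1: a=1 ⇒ p=22, q=1
i=2: a=9 ⇒ p=219, q=10
i=3: a=1 ⇒ p=241, q=11
→ (241, 11).  Check: 241²=58081, 480·11²=58080, difference 1.

241 11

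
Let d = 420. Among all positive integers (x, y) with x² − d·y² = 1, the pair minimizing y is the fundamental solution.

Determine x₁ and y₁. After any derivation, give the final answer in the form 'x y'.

√420 → a₀=20, period (2,40); ℓ=2 even so k=1
i=0: a=20 ⇒ p=20, q=1
i=1: a=2 ⇒ p=41, q=2
(x₁, y₁) = (41, 2);  41² − 420·2² = 1 ✓

41 2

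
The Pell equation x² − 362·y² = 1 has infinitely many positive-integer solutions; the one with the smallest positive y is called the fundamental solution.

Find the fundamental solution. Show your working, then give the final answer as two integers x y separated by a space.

723 38

d=362: √d = [19; 38] (ℓ=1, odd), read p_1/q_1
step 0: (19, 1)  from 19·(1,0) + (0,1)
step 1: (723, 38)  from 38·(19,1) + (1,0)
(x₁, y₁) = (723, 38);  723² − 362·38² = 1 ✓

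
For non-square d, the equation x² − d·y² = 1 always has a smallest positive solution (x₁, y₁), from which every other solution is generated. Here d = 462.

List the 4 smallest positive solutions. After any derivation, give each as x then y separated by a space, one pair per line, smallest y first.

43 2
3697 172
317899 14790
27335617 1271768

√462 → a₀=21, period (2,42); ℓ=2 even so k=1
a_0=21:  p_0=21·1+0=21,  q_0=21·0+1=1
a_1=2:  p_1=2·21+1=43,  q_1=2·1+0=2
→ (43, 2).  Check: 43²=1849, 462·2²=1848, difference 1.
(43+2√462)^2 = 3697 + 172√462
(43+2√462)^3 = 317899 + 14790√462
(43+2√462)^4 = 27335617 + 1271768√462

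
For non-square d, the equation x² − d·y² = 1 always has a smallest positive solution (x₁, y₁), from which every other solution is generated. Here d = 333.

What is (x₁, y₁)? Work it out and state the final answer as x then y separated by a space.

[18; 4,36] for √333; ℓ=2 ⇒ convergent index 1
step 0: (18, 1)  from 18·(1,0) + (0,1)
step 1: (73, 4)  from 4·(18,1) + (1,0)
fundamental: x₁=73, y₁=4  (since 5329 − 333·16 = 1)

73 4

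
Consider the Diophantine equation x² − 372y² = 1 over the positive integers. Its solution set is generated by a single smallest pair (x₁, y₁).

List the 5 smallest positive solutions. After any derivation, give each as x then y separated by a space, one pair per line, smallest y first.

d=372: √d = [19; 3,2,12,2,3,38] (ℓ=6, even), read p_5/q_5
i=0: a=19 ⇒ p=19, q=1
…
i=3: a=12 ⇒ p=1678, q=87
i=4: a=2 ⇒ p=3491, q=181
i=5: a=3 ⇒ p=12151, q=630
→ (12151, 630).  Check: 12151²=147646801, 372·630²=147646800, difference 1.
(12151+630√372)^2 = 295293601 + 15310260√372
(12151+630√372)^3 = 7176225079351 + 372069937890√372
(12151+630√372)^4 = 174396621583094401 + 9042043615292520√372
(12151+630√372)^5 = 4238186690536135053751 + 219739743566768883150√372

12151 630
295293601 15310260
7176225079351 372069937890
174396621583094401 9042043615292520
4238186690536135053751 219739743566768883150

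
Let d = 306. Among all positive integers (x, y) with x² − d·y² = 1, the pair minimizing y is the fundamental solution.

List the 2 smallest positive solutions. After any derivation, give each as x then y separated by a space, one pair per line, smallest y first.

d=306: √d = [17; 2,34] (ℓ=2, even), read p_1/q_1
k=0  a_k=17  p_k/q_k = 17/1
k=1  a_k=2  p_k/q_k = 35/2
→ (35, 2).  Check: 35²=1225, 306·2²=1224, difference 1.
k=2:  x_2 = 35·35+306·2·2 = 2449,  y_2 = 35·2+2·35 = 140

35 2
2449 140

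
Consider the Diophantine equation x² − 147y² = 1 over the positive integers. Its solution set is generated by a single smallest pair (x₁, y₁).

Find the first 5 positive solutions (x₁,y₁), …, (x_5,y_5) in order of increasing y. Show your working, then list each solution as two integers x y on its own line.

97 8
18817 1552
3650401 301080
708158977 58407968
137379191137 11330844712

d=147: √d = [12; 8,24] (ℓ=2, even), read p_1/q_1
k=0  a_k=12  p_k/q_k = 12/1
k=1  a_k=8  p_k/q_k = 97/8
fundamental: x₁=97, y₁=8  (since 9409 − 147·64 = 1)
n=2: (97,8)∘(97,8) = (97·97+147·8·8, 97·8+8·97) = (18817,1552)
n=3: (18817,1552)∘(97,8) = (97·18817+147·8·1552, 97·1552+8·18817) = (3650401,301080)
n=4: (3650401,301080)∘(97,8) = (97·3650401+147·8·301080, 97·301080+8·3650401) = (708158977,58407968)
n=5: (708158977,58407968)∘(97,8) = (97·708158977+147·8·58407968, 97·58407968+8·708158977) = (137379191137,11330844712)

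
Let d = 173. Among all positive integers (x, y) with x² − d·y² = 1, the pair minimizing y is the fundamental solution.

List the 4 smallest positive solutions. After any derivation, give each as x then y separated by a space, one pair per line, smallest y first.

d=173: √d = [13; 6,1,1,6,26] (ℓ=5, odd), read p_9/q_9
a_0=13:  p_0=13·1+0=13,  q_0=13·0+1=1
…
a_2=1:  p_2=1·79+13=92,  q_2=1·6+1=7
a_3=1:  p_3=1·92+79=171,  q_3=1·7+6=13
…
a_5=26:  p_5=26·1118+171=29239,  q_5=26·85+13=2223
…
a_7=1:  p_7=1·176552+29239=205791,  q_7=1·13423+2223=15646
a_8=1:  p_8=1·205791+176552=382343,  q_8=1·15646+13423=29069
a_9=6:  p_9=6·382343+205791=2499849,  q_9=6·29069+15646=190060
(x₁, y₁) = (2499849, 190060);  2499849² − 173·190060² = 1 ✓
(x_2, y_2) = (2499849·2499849 + 173·190060·190060, 2499849·190060 + 190060·2499849) = (12498490045601, 950242601880)
(x_3, y_3) = (2499849·12498490045601 + 173·190060·950242601880, 2499849·950242601880 + 190060·12498490045601) = (62488675684008728649, 4750926036134042180)
(x_4, y_4) = (2499849·62488675684008728649 + 173·190060·4750926036134042180, 2499849·4750926036134042180 + 190060·62488675684008728649) = (312424506839974574118902401, 23753195401006348176659760)

2499849 190060
12498490045601 950242601880
62488675684008728649 4750926036134042180
312424506839974574118902401 23753195401006348176659760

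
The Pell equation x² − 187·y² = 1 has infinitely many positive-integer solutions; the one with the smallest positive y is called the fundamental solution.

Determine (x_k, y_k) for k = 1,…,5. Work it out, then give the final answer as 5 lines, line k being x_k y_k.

1682 123
5658247 413772
19034341226 1391928885
64031518226017 4682448355368
215402008277979962 15751754875529067

√187 = [13; 1,2,13,2,1,26, …], period ℓ=6 (even) → k=5
step 0: (13, 1)  from 13·(1,0) + (0,1)
step 1: (14, 1)  from 1·(13,1) + (1,0)
…
step 4: (1135, 83)  from 2·(547,40) + (41,3)
step 5: (1682, 123)  from 1·(1135,83) + (547,40)
→ (1682, 123).  Check: 1682²=2829124, 187·123²=2829123, difference 1.
(1682+123√187)^2 = 5658247 + 413772√187
(1682+123√187)^3 = 19034341226 + 1391928885√187
(1682+123√187)^4 = 64031518226017 + 4682448355368√187
(1682+123√187)^5 = 215402008277979962 + 15751754875529067√187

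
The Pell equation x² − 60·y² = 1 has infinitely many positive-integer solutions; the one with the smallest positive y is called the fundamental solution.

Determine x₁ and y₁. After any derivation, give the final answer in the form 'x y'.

d=60: √d = [7; 1,2,1,14] (ℓ=4, even), read p_3/q_3
step 0: (7, 1)  from 7·(1,0) + (0,1)
…
step 2: (23, 3)  from 2·(8,1) + (7,1)
step 3: (31, 4)  from 1·(23,3) + (8,1)
→ (31, 4).  Check: 31²=961, 60·4²=960, difference 1.

31 4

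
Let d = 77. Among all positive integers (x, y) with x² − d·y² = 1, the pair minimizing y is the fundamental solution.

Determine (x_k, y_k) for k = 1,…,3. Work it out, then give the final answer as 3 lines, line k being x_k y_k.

351 40
246401 28080
172973151 19712120

[8; 1,3,2,3,1,16] for √77; ℓ=6 ⇒ convergent index 5
i=0: a=8 ⇒ p=8, q=1
i=1: a=1 ⇒ p=9, q=1
…
i=3: a=2 ⇒ p=79, q=9
i=4: a=3 ⇒ p=272, q=31
i=5: a=1 ⇒ p=351, q=40
(x₁, y₁) = (351, 40);  351² − 77·40² = 1 ✓
(x_2, y_2) = (351·351 + 77·40·40, 351·40 + 40·351) = (246401, 28080)
(x_3, y_3) = (351·246401 + 77·40·28080, 351·28080 + 40·246401) = (172973151, 19712120)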